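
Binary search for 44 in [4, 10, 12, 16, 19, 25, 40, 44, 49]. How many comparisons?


Search for 44:
[0,8] mid=4 arr[4]=19
[5,8] mid=6 arr[6]=40
[7,8] mid=7 arr[7]=44
Total: 3 comparisons


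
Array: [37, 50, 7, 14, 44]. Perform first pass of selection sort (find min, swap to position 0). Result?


After one pass: [7, 50, 37, 14, 44]


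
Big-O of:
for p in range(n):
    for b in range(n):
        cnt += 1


Per nesting level: O(n) * O(n) = O(n^2)
Complexity: O(n^2)


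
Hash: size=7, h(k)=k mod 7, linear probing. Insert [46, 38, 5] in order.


Insertions: 46->slot 4; 38->slot 3; 5->slot 5
Table: [None, None, None, 38, 46, 5, None]


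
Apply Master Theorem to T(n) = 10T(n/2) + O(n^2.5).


a=10, b=2, c=2.5. log_2(10)=3.322 > c=2.5. Case 1: O(n^log_b(a)) = O(n^3.322)
Complexity: O(n^3.322)


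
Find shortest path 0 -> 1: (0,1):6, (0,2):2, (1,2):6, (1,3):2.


Dijkstra from 0:
Distances: {0: 0, 1: 6, 2: 2, 3: 8}
Shortest distance to 1 = 6, path = [0, 1]


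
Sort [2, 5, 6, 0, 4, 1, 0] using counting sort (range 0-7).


Count array: [2, 1, 1, 0, 1, 1, 1, 0]
Reconstruct: [0, 0, 1, 2, 4, 5, 6]


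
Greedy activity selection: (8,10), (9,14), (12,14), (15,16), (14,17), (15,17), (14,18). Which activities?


Greedy: pick earliest-ending, then skip overlaps.
Selected (3 activities): [(8, 10), (12, 14), (15, 16)]


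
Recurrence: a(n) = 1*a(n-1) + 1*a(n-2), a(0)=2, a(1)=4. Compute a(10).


Build bottom-up:
...a(8)=110, a(9)=178, a(10)=1*178+1*110=288


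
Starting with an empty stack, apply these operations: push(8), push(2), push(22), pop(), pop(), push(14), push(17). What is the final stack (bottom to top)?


push(8) -> [8]
push(2) -> [8, 2]
push(22) -> [8, 2, 22]
pop() returns 22 -> [8, 2]
pop() returns 2 -> [8]
push(14) -> [8, 14]
push(17) -> [8, 14, 17]
Final stack (bottom to top): [8, 14, 17]


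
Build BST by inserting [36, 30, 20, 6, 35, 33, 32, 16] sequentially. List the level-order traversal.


Root = 36; build tree by BST insertion.
Level-Order traversal: [36, 30, 20, 35, 6, 33, 16, 32]


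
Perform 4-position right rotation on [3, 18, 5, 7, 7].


Right rotate by 4: [18, 5, 7, 7, 3]


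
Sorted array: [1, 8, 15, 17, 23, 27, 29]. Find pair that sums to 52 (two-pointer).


Two pointers: lo=0, hi=6
Found pair: (23, 29) summing to 52


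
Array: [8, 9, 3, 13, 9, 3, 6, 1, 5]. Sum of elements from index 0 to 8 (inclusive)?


Prefix sums: [0, 8, 17, 20, 33, 42, 45, 51, 52, 57]
Sum[0..8] = prefix[9] - prefix[0] = 57 - 0 = 57


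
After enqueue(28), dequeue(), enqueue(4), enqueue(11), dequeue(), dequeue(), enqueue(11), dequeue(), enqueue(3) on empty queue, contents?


enqueue(28) -> [28]
dequeue() returns 28 -> []
enqueue(4) -> [4]
enqueue(11) -> [4, 11]
dequeue() returns 4 -> [11]
dequeue() returns 11 -> []
enqueue(11) -> [11]
dequeue() returns 11 -> []
enqueue(3) -> [3]
Final queue (front to back): [3]


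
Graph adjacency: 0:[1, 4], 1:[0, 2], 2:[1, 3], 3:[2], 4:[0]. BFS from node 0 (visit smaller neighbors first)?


BFS queue: start with [0]
Visit order: [0, 1, 4, 2, 3]


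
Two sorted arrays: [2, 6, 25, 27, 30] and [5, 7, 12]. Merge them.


Compare heads, take smaller each step.
Merged: [2, 5, 6, 7, 12, 25, 27, 30]


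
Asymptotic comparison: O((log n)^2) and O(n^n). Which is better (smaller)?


polylogarithmic grows slower than n^n
O((log n)^2) is asymptotically smaller; O(n^n) grows faster


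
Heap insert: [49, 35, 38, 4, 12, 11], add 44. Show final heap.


Append 44: [49, 35, 38, 4, 12, 11, 44]
Bubble up: swap idx 6(44) with idx 2(38)
Result: [49, 35, 44, 4, 12, 11, 38]


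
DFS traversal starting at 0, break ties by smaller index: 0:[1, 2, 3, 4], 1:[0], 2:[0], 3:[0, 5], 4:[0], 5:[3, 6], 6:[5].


DFS stack-based: start with [0]
Visit order: [0, 1, 2, 3, 5, 6, 4]


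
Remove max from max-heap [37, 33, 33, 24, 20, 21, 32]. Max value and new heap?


Max = 37
Replace root with last, heapify down
Resulting heap: [33, 32, 33, 24, 20, 21]


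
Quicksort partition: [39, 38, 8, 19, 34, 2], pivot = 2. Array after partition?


Elements <= 2 go left of pivot.
Result: [2, 38, 8, 19, 34, 39], pivot at index 0


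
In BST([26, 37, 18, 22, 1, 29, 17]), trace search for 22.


BST root = 26
Search for 22: compare at each node
Path: [26, 18, 22]


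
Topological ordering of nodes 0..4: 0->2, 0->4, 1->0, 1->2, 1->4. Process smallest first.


Kahn's algorithm, process smallest node first
Order: [1, 0, 2, 3, 4]


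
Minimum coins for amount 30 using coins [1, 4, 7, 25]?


dp[0]=0; dp[i]=1+min(dp[i-c] for c in coins)
...dp[25]=1, dp[26]=2, dp[27]=3, dp[28]=4, dp[29]=2, dp[30]=3
Minimum coins for 30 = 3


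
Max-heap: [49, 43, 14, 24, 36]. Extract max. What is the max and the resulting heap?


Max = 49
Replace root with last, heapify down
Resulting heap: [43, 36, 14, 24]


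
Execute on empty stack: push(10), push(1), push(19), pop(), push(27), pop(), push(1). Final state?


push(10) -> [10]
push(1) -> [10, 1]
push(19) -> [10, 1, 19]
pop() returns 19 -> [10, 1]
push(27) -> [10, 1, 27]
pop() returns 27 -> [10, 1]
push(1) -> [10, 1, 1]
Final stack (bottom to top): [10, 1, 1]


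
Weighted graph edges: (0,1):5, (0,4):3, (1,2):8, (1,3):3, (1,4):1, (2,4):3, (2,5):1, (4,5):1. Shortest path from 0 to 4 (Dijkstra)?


Dijkstra from 0:
Distances: {0: 0, 1: 4, 2: 5, 3: 7, 4: 3, 5: 4}
Shortest distance to 4 = 3, path = [0, 4]


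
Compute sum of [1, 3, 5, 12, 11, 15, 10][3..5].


Prefix sums: [0, 1, 4, 9, 21, 32, 47, 57]
Sum[3..5] = prefix[6] - prefix[3] = 47 - 9 = 38


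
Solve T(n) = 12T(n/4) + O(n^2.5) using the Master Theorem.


a=12, b=4, c=2.5. log_4(12)=1.792 < c=2.5. Case 3: O(n^c) = O(n^2.500)
Complexity: O(n^2.500)


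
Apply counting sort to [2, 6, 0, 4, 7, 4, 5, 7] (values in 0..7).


Count array: [1, 0, 1, 0, 2, 1, 1, 2]
Reconstruct: [0, 2, 4, 4, 5, 6, 7, 7]


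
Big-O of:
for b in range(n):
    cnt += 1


Per nesting level: O(n) = O(n)
Complexity: O(n)


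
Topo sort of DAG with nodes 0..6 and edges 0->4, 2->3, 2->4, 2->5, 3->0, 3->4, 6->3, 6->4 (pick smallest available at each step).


Kahn's algorithm, process smallest node first
Order: [1, 2, 5, 6, 3, 0, 4]


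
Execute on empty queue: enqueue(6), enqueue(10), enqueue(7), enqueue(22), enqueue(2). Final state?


enqueue(6) -> [6]
enqueue(10) -> [6, 10]
enqueue(7) -> [6, 10, 7]
enqueue(22) -> [6, 10, 7, 22]
enqueue(2) -> [6, 10, 7, 22, 2]
Final queue (front to back): [6, 10, 7, 22, 2]


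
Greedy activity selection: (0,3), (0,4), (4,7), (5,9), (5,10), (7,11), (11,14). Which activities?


Greedy: pick earliest-ending, then skip overlaps.
Selected (4 activities): [(0, 3), (4, 7), (7, 11), (11, 14)]


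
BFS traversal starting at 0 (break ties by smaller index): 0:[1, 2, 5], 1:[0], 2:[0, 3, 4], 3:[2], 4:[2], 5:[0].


BFS queue: start with [0]
Visit order: [0, 1, 2, 5, 3, 4]


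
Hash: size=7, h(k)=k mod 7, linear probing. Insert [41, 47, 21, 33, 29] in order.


Insertions: 41->slot 6; 47->slot 5; 21->slot 0; 33->slot 1; 29->slot 2
Table: [21, 33, 29, None, None, 47, 41]


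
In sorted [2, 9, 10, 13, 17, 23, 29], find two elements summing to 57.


Two pointers: lo=0, hi=6
No pair sums to 57


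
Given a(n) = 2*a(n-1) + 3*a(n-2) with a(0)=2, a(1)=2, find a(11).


Build bottom-up:
...a(9)=19682, a(10)=59050, a(11)=2*59050+3*19682=177146


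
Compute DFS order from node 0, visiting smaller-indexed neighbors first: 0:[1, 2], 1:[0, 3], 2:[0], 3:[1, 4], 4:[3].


DFS stack-based: start with [0]
Visit order: [0, 1, 3, 4, 2]


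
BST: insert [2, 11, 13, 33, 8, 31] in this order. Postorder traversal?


Root = 2; build tree by BST insertion.
Postorder traversal: [8, 31, 33, 13, 11, 2]


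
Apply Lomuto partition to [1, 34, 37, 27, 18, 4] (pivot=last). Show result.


Elements <= 4 go left of pivot.
Result: [1, 4, 37, 27, 18, 34], pivot at index 1


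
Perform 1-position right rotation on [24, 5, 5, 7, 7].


Right rotate by 1: [7, 24, 5, 5, 7]


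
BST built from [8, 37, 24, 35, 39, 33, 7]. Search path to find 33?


BST root = 8
Search for 33: compare at each node
Path: [8, 37, 24, 35, 33]


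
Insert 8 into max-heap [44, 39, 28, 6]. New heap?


Append 8: [44, 39, 28, 6, 8]
Bubble up: no swaps needed
Result: [44, 39, 28, 6, 8]


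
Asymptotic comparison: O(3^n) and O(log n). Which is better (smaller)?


logarithmic grows slower than exponential (base 3)
O(log n) is asymptotically smaller; O(3^n) grows faster


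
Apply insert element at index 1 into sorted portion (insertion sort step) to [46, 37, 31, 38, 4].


After one pass: [37, 46, 31, 38, 4]


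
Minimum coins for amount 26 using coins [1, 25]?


dp[0]=0; dp[i]=1+min(dp[i-c] for c in coins)
...dp[21]=21, dp[22]=22, dp[23]=23, dp[24]=24, dp[25]=1, dp[26]=2
Minimum coins for 26 = 2


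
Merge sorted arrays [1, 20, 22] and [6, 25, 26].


Compare heads, take smaller each step.
Merged: [1, 6, 20, 22, 25, 26]


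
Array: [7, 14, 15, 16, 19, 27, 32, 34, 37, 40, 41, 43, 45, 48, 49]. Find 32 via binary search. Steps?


Search for 32:
[0,14] mid=7 arr[7]=34
[0,6] mid=3 arr[3]=16
[4,6] mid=5 arr[5]=27
[6,6] mid=6 arr[6]=32
Total: 4 comparisons


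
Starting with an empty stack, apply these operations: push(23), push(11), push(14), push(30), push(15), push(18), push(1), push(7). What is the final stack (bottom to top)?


push(23) -> [23]
push(11) -> [23, 11]
push(14) -> [23, 11, 14]
push(30) -> [23, 11, 14, 30]
push(15) -> [23, 11, 14, 30, 15]
push(18) -> [23, 11, 14, 30, 15, 18]
push(1) -> [23, 11, 14, 30, 15, 18, 1]
push(7) -> [23, 11, 14, 30, 15, 18, 1, 7]
Final stack (bottom to top): [23, 11, 14, 30, 15, 18, 1, 7]


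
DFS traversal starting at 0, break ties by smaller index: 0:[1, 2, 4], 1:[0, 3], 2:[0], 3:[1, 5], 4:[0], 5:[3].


DFS stack-based: start with [0]
Visit order: [0, 1, 3, 5, 2, 4]


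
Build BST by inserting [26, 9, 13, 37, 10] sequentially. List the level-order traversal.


Root = 26; build tree by BST insertion.
Level-Order traversal: [26, 9, 37, 13, 10]


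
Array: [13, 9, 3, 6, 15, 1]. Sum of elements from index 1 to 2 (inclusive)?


Prefix sums: [0, 13, 22, 25, 31, 46, 47]
Sum[1..2] = prefix[3] - prefix[1] = 25 - 13 = 12


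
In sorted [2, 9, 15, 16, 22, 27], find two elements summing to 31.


Two pointers: lo=0, hi=5
Found pair: (9, 22) summing to 31


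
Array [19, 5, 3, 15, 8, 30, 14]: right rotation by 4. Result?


Right rotate by 4: [15, 8, 30, 14, 19, 5, 3]


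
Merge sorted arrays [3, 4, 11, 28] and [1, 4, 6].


Compare heads, take smaller each step.
Merged: [1, 3, 4, 4, 6, 11, 28]


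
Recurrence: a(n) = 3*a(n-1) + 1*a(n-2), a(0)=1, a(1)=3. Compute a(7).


Build bottom-up:
...a(5)=360, a(6)=1189, a(7)=3*1189+1*360=3927


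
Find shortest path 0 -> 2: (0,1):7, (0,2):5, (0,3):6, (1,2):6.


Dijkstra from 0:
Distances: {0: 0, 1: 7, 2: 5, 3: 6}
Shortest distance to 2 = 5, path = [0, 2]


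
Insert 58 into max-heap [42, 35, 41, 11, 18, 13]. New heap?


Append 58: [42, 35, 41, 11, 18, 13, 58]
Bubble up: swap idx 6(58) with idx 2(41); swap idx 2(58) with idx 0(42)
Result: [58, 35, 42, 11, 18, 13, 41]


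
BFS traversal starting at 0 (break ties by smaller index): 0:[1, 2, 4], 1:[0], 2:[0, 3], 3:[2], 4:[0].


BFS queue: start with [0]
Visit order: [0, 1, 2, 4, 3]


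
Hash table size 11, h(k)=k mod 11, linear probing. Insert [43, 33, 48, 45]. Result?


Insertions: 43->slot 10; 33->slot 0; 48->slot 4; 45->slot 1
Table: [33, 45, None, None, 48, None, None, None, None, None, 43]


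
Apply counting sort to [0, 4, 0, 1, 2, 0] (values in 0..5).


Count array: [3, 1, 1, 0, 1, 0]
Reconstruct: [0, 0, 0, 1, 2, 4]


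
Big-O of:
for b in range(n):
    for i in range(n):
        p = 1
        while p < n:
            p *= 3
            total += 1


Per nesting level: O(n) * O(n) * O(log n) = O(n^2 log n)
Complexity: O(n^2 log n)


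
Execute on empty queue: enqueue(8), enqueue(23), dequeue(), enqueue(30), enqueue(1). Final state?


enqueue(8) -> [8]
enqueue(23) -> [8, 23]
dequeue() returns 8 -> [23]
enqueue(30) -> [23, 30]
enqueue(1) -> [23, 30, 1]
Final queue (front to back): [23, 30, 1]


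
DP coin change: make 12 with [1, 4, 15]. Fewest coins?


dp[0]=0; dp[i]=1+min(dp[i-c] for c in coins)
...dp[7]=4, dp[8]=2, dp[9]=3, dp[10]=4, dp[11]=5, dp[12]=3
Minimum coins for 12 = 3


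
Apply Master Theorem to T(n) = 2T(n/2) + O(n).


a=2, b=2, c=1. log_2(2)=1 = c=1. Case 2: O(n^c log n) = O(n log n)
Complexity: O(n log n)


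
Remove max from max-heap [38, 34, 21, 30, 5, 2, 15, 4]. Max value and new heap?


Max = 38
Replace root with last, heapify down
Resulting heap: [34, 30, 21, 4, 5, 2, 15]


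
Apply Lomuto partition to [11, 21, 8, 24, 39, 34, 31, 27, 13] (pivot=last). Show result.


Elements <= 13 go left of pivot.
Result: [11, 8, 13, 24, 39, 34, 31, 27, 21], pivot at index 2


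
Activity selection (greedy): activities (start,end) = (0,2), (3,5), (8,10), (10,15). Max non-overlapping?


Greedy: pick earliest-ending, then skip overlaps.
Selected (4 activities): [(0, 2), (3, 5), (8, 10), (10, 15)]


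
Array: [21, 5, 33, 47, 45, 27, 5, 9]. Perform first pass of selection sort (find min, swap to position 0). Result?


After one pass: [5, 21, 33, 47, 45, 27, 5, 9]


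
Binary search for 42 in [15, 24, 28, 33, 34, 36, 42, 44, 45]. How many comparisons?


Search for 42:
[0,8] mid=4 arr[4]=34
[5,8] mid=6 arr[6]=42
Total: 2 comparisons


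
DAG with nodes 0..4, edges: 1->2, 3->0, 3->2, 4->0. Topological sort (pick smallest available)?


Kahn's algorithm, process smallest node first
Order: [1, 3, 2, 4, 0]


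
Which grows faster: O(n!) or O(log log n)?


double-logarithmic grows slower than factorial
O(log log n) is asymptotically smaller; O(n!) grows faster


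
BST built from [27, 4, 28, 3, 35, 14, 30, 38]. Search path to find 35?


BST root = 27
Search for 35: compare at each node
Path: [27, 28, 35]


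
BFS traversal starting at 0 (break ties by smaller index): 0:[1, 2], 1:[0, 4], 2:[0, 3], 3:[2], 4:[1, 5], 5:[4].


BFS queue: start with [0]
Visit order: [0, 1, 2, 4, 3, 5]


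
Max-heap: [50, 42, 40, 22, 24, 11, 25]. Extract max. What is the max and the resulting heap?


Max = 50
Replace root with last, heapify down
Resulting heap: [42, 25, 40, 22, 24, 11]


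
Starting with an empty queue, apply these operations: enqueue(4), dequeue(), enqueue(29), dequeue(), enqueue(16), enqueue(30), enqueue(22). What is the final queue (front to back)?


enqueue(4) -> [4]
dequeue() returns 4 -> []
enqueue(29) -> [29]
dequeue() returns 29 -> []
enqueue(16) -> [16]
enqueue(30) -> [16, 30]
enqueue(22) -> [16, 30, 22]
Final queue (front to back): [16, 30, 22]


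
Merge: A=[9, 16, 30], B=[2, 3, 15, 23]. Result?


Compare heads, take smaller each step.
Merged: [2, 3, 9, 15, 16, 23, 30]


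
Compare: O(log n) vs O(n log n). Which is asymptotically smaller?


logarithmic grows slower than linearithmic
O(log n) is asymptotically smaller; O(n log n) grows faster


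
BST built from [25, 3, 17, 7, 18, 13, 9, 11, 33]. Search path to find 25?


BST root = 25
Search for 25: compare at each node
Path: [25]


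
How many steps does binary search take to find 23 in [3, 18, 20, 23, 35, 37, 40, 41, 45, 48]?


Search for 23:
[0,9] mid=4 arr[4]=35
[0,3] mid=1 arr[1]=18
[2,3] mid=2 arr[2]=20
[3,3] mid=3 arr[3]=23
Total: 4 comparisons


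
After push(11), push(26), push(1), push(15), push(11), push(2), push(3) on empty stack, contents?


push(11) -> [11]
push(26) -> [11, 26]
push(1) -> [11, 26, 1]
push(15) -> [11, 26, 1, 15]
push(11) -> [11, 26, 1, 15, 11]
push(2) -> [11, 26, 1, 15, 11, 2]
push(3) -> [11, 26, 1, 15, 11, 2, 3]
Final stack (bottom to top): [11, 26, 1, 15, 11, 2, 3]


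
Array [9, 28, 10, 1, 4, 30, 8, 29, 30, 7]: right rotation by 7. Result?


Right rotate by 7: [1, 4, 30, 8, 29, 30, 7, 9, 28, 10]


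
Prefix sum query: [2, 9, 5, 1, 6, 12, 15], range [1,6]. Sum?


Prefix sums: [0, 2, 11, 16, 17, 23, 35, 50]
Sum[1..6] = prefix[7] - prefix[1] = 50 - 2 = 48


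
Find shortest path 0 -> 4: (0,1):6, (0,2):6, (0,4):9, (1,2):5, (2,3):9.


Dijkstra from 0:
Distances: {0: 0, 1: 6, 2: 6, 3: 15, 4: 9}
Shortest distance to 4 = 9, path = [0, 4]


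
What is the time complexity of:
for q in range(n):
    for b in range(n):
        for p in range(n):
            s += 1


Per nesting level: O(n) * O(n) * O(n) = O(n^3)
Complexity: O(n^3)


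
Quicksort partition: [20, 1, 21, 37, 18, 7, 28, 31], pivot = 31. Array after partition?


Elements <= 31 go left of pivot.
Result: [20, 1, 21, 18, 7, 28, 31, 37], pivot at index 6


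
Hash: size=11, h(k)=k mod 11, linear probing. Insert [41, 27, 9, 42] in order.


Insertions: 41->slot 8; 27->slot 5; 9->slot 9; 42->slot 10
Table: [None, None, None, None, None, 27, None, None, 41, 9, 42]


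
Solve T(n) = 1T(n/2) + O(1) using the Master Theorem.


a=1, b=2, c=0. log_2(1)=0 = c=0. Case 2: O(n^c log n) = O(log n)
Complexity: O(log n)


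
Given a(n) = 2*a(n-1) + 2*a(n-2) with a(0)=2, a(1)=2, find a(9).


Build bottom-up:
...a(7)=1136, a(8)=3104, a(9)=2*3104+2*1136=8480


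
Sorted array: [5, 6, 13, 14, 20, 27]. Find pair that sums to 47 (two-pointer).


Two pointers: lo=0, hi=5
Found pair: (20, 27) summing to 47


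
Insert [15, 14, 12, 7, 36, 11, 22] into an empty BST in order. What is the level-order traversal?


Root = 15; build tree by BST insertion.
Level-Order traversal: [15, 14, 36, 12, 22, 7, 11]


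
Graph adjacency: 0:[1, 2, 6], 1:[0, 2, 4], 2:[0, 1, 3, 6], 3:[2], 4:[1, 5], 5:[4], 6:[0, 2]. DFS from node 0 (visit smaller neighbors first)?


DFS stack-based: start with [0]
Visit order: [0, 1, 2, 3, 6, 4, 5]


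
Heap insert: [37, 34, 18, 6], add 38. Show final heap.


Append 38: [37, 34, 18, 6, 38]
Bubble up: swap idx 4(38) with idx 1(34); swap idx 1(38) with idx 0(37)
Result: [38, 37, 18, 6, 34]


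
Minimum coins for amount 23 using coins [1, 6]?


dp[0]=0; dp[i]=1+min(dp[i-c] for c in coins)
...dp[18]=3, dp[19]=4, dp[20]=5, dp[21]=6, dp[22]=7, dp[23]=8
Minimum coins for 23 = 8


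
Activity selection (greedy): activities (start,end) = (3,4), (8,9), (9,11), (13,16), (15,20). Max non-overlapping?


Greedy: pick earliest-ending, then skip overlaps.
Selected (4 activities): [(3, 4), (8, 9), (9, 11), (13, 16)]


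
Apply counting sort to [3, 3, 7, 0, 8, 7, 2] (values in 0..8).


Count array: [1, 0, 1, 2, 0, 0, 0, 2, 1]
Reconstruct: [0, 2, 3, 3, 7, 7, 8]


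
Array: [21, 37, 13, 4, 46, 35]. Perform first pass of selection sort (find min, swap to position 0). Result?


After one pass: [4, 37, 13, 21, 46, 35]


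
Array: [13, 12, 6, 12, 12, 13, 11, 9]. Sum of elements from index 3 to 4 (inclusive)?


Prefix sums: [0, 13, 25, 31, 43, 55, 68, 79, 88]
Sum[3..4] = prefix[5] - prefix[3] = 55 - 31 = 24


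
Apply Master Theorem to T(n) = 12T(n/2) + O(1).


a=12, b=2, c=0. log_2(12)=3.585 > c=0. Case 1: O(n^log_b(a)) = O(n^3.585)
Complexity: O(n^3.585)


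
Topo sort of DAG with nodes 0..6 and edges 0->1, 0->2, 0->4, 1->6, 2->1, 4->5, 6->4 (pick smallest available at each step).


Kahn's algorithm, process smallest node first
Order: [0, 2, 1, 3, 6, 4, 5]


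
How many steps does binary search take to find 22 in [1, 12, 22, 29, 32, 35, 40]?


Search for 22:
[0,6] mid=3 arr[3]=29
[0,2] mid=1 arr[1]=12
[2,2] mid=2 arr[2]=22
Total: 3 comparisons


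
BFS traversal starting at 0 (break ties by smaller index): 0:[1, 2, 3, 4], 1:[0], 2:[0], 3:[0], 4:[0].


BFS queue: start with [0]
Visit order: [0, 1, 2, 3, 4]


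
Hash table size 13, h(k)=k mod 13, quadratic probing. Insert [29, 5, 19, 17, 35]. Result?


Insertions: 29->slot 3; 5->slot 5; 19->slot 6; 17->slot 4; 35->slot 9
Table: [None, None, None, 29, 17, 5, 19, None, None, 35, None, None, None]


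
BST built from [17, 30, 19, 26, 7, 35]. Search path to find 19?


BST root = 17
Search for 19: compare at each node
Path: [17, 30, 19]


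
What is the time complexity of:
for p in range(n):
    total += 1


Per nesting level: O(n) = O(n)
Complexity: O(n)


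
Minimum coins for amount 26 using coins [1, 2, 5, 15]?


dp[0]=0; dp[i]=1+min(dp[i-c] for c in coins)
...dp[21]=3, dp[22]=3, dp[23]=4, dp[24]=4, dp[25]=3, dp[26]=4
Minimum coins for 26 = 4


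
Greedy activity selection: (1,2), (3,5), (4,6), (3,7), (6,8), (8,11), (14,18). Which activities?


Greedy: pick earliest-ending, then skip overlaps.
Selected (5 activities): [(1, 2), (3, 5), (6, 8), (8, 11), (14, 18)]


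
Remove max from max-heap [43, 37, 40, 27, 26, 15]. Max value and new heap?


Max = 43
Replace root with last, heapify down
Resulting heap: [40, 37, 15, 27, 26]


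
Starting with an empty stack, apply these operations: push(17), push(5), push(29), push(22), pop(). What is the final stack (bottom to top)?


push(17) -> [17]
push(5) -> [17, 5]
push(29) -> [17, 5, 29]
push(22) -> [17, 5, 29, 22]
pop() returns 22 -> [17, 5, 29]
Final stack (bottom to top): [17, 5, 29]


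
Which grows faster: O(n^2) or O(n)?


linear grows slower than quadratic
O(n) is asymptotically smaller; O(n^2) grows faster


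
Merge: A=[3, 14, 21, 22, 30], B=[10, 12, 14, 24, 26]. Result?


Compare heads, take smaller each step.
Merged: [3, 10, 12, 14, 14, 21, 22, 24, 26, 30]


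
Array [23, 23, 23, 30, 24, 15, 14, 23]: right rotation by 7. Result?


Right rotate by 7: [23, 23, 30, 24, 15, 14, 23, 23]


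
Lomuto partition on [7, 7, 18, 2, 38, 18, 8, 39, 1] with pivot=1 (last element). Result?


Elements <= 1 go left of pivot.
Result: [1, 7, 18, 2, 38, 18, 8, 39, 7], pivot at index 0


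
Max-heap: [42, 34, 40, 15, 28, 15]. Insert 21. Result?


Append 21: [42, 34, 40, 15, 28, 15, 21]
Bubble up: no swaps needed
Result: [42, 34, 40, 15, 28, 15, 21]


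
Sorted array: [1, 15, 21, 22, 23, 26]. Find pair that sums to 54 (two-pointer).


Two pointers: lo=0, hi=5
No pair sums to 54


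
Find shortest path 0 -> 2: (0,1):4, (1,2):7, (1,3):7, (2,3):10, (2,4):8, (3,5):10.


Dijkstra from 0:
Distances: {0: 0, 1: 4, 2: 11, 3: 11, 4: 19, 5: 21}
Shortest distance to 2 = 11, path = [0, 1, 2]


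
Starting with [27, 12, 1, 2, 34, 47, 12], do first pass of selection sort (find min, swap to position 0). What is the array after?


After one pass: [1, 12, 27, 2, 34, 47, 12]


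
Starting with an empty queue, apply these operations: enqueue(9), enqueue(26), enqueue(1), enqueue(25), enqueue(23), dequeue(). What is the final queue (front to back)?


enqueue(9) -> [9]
enqueue(26) -> [9, 26]
enqueue(1) -> [9, 26, 1]
enqueue(25) -> [9, 26, 1, 25]
enqueue(23) -> [9, 26, 1, 25, 23]
dequeue() returns 9 -> [26, 1, 25, 23]
Final queue (front to back): [26, 1, 25, 23]


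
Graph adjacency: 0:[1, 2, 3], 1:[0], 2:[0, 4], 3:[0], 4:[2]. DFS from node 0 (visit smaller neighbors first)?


DFS stack-based: start with [0]
Visit order: [0, 1, 2, 4, 3]


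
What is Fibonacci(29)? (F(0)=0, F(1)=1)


F(n)=F(n-1)+F(n-2)
...F(27)=196418, F(28)=317811, F(29)=514229


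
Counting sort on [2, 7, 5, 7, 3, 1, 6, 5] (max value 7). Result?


Count array: [0, 1, 1, 1, 0, 2, 1, 2]
Reconstruct: [1, 2, 3, 5, 5, 6, 7, 7]


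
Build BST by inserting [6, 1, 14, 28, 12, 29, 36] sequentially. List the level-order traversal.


Root = 6; build tree by BST insertion.
Level-Order traversal: [6, 1, 14, 12, 28, 29, 36]


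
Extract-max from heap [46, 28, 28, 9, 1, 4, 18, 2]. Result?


Max = 46
Replace root with last, heapify down
Resulting heap: [28, 9, 28, 2, 1, 4, 18]


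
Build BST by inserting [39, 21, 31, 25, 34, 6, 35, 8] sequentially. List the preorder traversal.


Root = 39; build tree by BST insertion.
Preorder traversal: [39, 21, 6, 8, 31, 25, 34, 35]


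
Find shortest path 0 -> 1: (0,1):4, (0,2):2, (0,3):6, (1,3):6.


Dijkstra from 0:
Distances: {0: 0, 1: 4, 2: 2, 3: 6}
Shortest distance to 1 = 4, path = [0, 1]


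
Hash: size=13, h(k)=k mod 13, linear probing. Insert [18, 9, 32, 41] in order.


Insertions: 18->slot 5; 9->slot 9; 32->slot 6; 41->slot 2
Table: [None, None, 41, None, None, 18, 32, None, None, 9, None, None, None]


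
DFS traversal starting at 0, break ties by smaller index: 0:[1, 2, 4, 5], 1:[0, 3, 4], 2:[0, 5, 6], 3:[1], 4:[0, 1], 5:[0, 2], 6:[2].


DFS stack-based: start with [0]
Visit order: [0, 1, 3, 4, 2, 5, 6]


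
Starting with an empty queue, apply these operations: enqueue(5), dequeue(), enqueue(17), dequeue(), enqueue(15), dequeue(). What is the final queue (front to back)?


enqueue(5) -> [5]
dequeue() returns 5 -> []
enqueue(17) -> [17]
dequeue() returns 17 -> []
enqueue(15) -> [15]
dequeue() returns 15 -> []
Final queue (front to back): []


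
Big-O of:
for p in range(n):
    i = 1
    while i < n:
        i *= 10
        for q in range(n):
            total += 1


Per nesting level: O(n) * O(log n) * O(n) = O(n^2 log n)
Complexity: O(n^2 log n)


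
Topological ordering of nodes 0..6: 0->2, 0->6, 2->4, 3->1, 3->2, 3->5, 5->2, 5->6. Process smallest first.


Kahn's algorithm, process smallest node first
Order: [0, 3, 1, 5, 2, 4, 6]


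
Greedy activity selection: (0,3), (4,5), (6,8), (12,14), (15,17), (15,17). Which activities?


Greedy: pick earliest-ending, then skip overlaps.
Selected (5 activities): [(0, 3), (4, 5), (6, 8), (12, 14), (15, 17)]


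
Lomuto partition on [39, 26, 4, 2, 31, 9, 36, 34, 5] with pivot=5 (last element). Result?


Elements <= 5 go left of pivot.
Result: [4, 2, 5, 26, 31, 9, 36, 34, 39], pivot at index 2


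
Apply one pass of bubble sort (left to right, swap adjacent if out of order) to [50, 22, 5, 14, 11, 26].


After one pass: [22, 5, 14, 11, 26, 50]


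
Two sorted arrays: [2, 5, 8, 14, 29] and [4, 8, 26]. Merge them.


Compare heads, take smaller each step.
Merged: [2, 4, 5, 8, 8, 14, 26, 29]


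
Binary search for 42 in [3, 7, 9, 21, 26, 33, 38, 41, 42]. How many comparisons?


Search for 42:
[0,8] mid=4 arr[4]=26
[5,8] mid=6 arr[6]=38
[7,8] mid=7 arr[7]=41
[8,8] mid=8 arr[8]=42
Total: 4 comparisons


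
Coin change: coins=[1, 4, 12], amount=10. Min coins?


dp[0]=0; dp[i]=1+min(dp[i-c] for c in coins)
...dp[5]=2, dp[6]=3, dp[7]=4, dp[8]=2, dp[9]=3, dp[10]=4
Minimum coins for 10 = 4


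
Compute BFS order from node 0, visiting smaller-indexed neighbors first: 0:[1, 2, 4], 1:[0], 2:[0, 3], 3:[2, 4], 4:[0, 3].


BFS queue: start with [0]
Visit order: [0, 1, 2, 4, 3]


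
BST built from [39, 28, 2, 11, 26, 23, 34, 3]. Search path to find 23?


BST root = 39
Search for 23: compare at each node
Path: [39, 28, 2, 11, 26, 23]


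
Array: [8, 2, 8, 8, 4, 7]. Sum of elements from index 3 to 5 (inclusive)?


Prefix sums: [0, 8, 10, 18, 26, 30, 37]
Sum[3..5] = prefix[6] - prefix[3] = 37 - 18 = 19


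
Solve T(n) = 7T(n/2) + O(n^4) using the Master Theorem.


a=7, b=2, c=4. log_2(7)=2.807 < c=4. Case 3: O(n^c) = O(n^4)
Complexity: O(n^4)


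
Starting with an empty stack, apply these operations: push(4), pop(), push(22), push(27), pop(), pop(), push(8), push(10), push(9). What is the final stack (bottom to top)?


push(4) -> [4]
pop() returns 4 -> []
push(22) -> [22]
push(27) -> [22, 27]
pop() returns 27 -> [22]
pop() returns 22 -> []
push(8) -> [8]
push(10) -> [8, 10]
push(9) -> [8, 10, 9]
Final stack (bottom to top): [8, 10, 9]


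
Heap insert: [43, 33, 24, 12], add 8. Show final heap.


Append 8: [43, 33, 24, 12, 8]
Bubble up: no swaps needed
Result: [43, 33, 24, 12, 8]


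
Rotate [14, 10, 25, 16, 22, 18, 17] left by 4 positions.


Left rotate by 4: [22, 18, 17, 14, 10, 25, 16]


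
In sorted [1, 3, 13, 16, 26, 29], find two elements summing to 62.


Two pointers: lo=0, hi=5
No pair sums to 62


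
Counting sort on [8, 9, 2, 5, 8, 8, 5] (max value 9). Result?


Count array: [0, 0, 1, 0, 0, 2, 0, 0, 3, 1]
Reconstruct: [2, 5, 5, 8, 8, 8, 9]


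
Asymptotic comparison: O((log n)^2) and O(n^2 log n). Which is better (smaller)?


polylogarithmic grows slower than n^2 log n
O((log n)^2) is asymptotically smaller; O(n^2 log n) grows faster


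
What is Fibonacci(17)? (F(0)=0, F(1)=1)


F(n)=F(n-1)+F(n-2)
...F(15)=610, F(16)=987, F(17)=1597


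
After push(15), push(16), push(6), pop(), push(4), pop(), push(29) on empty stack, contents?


push(15) -> [15]
push(16) -> [15, 16]
push(6) -> [15, 16, 6]
pop() returns 6 -> [15, 16]
push(4) -> [15, 16, 4]
pop() returns 4 -> [15, 16]
push(29) -> [15, 16, 29]
Final stack (bottom to top): [15, 16, 29]


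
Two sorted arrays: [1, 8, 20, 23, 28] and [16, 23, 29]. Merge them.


Compare heads, take smaller each step.
Merged: [1, 8, 16, 20, 23, 23, 28, 29]


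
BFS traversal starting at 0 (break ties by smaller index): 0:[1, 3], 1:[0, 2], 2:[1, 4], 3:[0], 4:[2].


BFS queue: start with [0]
Visit order: [0, 1, 3, 2, 4]


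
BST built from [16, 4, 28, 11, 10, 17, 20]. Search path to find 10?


BST root = 16
Search for 10: compare at each node
Path: [16, 4, 11, 10]


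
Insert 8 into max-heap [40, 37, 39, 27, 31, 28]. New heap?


Append 8: [40, 37, 39, 27, 31, 28, 8]
Bubble up: no swaps needed
Result: [40, 37, 39, 27, 31, 28, 8]


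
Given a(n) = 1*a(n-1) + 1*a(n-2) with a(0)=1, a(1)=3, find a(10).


Build bottom-up:
...a(8)=76, a(9)=123, a(10)=1*123+1*76=199


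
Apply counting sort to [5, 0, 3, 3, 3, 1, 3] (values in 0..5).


Count array: [1, 1, 0, 4, 0, 1]
Reconstruct: [0, 1, 3, 3, 3, 3, 5]


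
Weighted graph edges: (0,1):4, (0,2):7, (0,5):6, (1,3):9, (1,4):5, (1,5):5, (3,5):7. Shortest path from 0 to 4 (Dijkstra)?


Dijkstra from 0:
Distances: {0: 0, 1: 4, 2: 7, 3: 13, 4: 9, 5: 6}
Shortest distance to 4 = 9, path = [0, 1, 4]


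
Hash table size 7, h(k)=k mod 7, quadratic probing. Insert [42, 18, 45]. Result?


Insertions: 42->slot 0; 18->slot 4; 45->slot 3
Table: [42, None, None, 45, 18, None, None]


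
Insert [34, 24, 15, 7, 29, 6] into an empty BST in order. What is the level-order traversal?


Root = 34; build tree by BST insertion.
Level-Order traversal: [34, 24, 15, 29, 7, 6]


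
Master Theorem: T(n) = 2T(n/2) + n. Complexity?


a=2, b=2, c=1. log_2(2)=1 = c=1. Case 2: O(n^c log n) = O(n log n)
Complexity: O(n log n)


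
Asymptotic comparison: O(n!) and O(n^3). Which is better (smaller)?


cubic grows slower than factorial
O(n^3) is asymptotically smaller; O(n!) grows faster


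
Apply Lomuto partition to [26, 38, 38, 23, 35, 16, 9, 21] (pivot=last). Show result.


Elements <= 21 go left of pivot.
Result: [16, 9, 21, 23, 35, 26, 38, 38], pivot at index 2


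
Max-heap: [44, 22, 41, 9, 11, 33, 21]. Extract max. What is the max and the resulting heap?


Max = 44
Replace root with last, heapify down
Resulting heap: [41, 22, 33, 9, 11, 21]


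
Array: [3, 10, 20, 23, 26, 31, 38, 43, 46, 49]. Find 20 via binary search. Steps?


Search for 20:
[0,9] mid=4 arr[4]=26
[0,3] mid=1 arr[1]=10
[2,3] mid=2 arr[2]=20
Total: 3 comparisons


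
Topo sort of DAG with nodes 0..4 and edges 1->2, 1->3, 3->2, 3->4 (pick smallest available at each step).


Kahn's algorithm, process smallest node first
Order: [0, 1, 3, 2, 4]


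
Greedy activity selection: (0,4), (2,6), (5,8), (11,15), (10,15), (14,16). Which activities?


Greedy: pick earliest-ending, then skip overlaps.
Selected (3 activities): [(0, 4), (5, 8), (11, 15)]


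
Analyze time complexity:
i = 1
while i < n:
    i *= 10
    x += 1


Per nesting level: O(log n) = O(log n)
Complexity: O(log n)


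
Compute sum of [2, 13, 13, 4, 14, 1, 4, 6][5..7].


Prefix sums: [0, 2, 15, 28, 32, 46, 47, 51, 57]
Sum[5..7] = prefix[8] - prefix[5] = 57 - 46 = 11


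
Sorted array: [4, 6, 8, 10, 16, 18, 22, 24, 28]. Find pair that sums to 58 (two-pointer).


Two pointers: lo=0, hi=8
No pair sums to 58


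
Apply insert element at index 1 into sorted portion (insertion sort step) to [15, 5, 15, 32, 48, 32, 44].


After one pass: [5, 15, 15, 32, 48, 32, 44]


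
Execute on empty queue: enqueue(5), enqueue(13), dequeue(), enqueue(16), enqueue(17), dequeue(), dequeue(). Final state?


enqueue(5) -> [5]
enqueue(13) -> [5, 13]
dequeue() returns 5 -> [13]
enqueue(16) -> [13, 16]
enqueue(17) -> [13, 16, 17]
dequeue() returns 13 -> [16, 17]
dequeue() returns 16 -> [17]
Final queue (front to back): [17]


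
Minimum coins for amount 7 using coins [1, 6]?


dp[0]=0; dp[i]=1+min(dp[i-c] for c in coins)
...dp[2]=2, dp[3]=3, dp[4]=4, dp[5]=5, dp[6]=1, dp[7]=2
Minimum coins for 7 = 2


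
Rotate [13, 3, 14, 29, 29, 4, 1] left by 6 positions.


Left rotate by 6: [1, 13, 3, 14, 29, 29, 4]


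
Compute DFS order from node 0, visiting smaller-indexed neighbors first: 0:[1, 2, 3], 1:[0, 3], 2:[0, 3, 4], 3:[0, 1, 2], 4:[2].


DFS stack-based: start with [0]
Visit order: [0, 1, 3, 2, 4]


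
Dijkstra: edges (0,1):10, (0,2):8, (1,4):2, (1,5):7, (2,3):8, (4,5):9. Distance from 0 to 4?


Dijkstra from 0:
Distances: {0: 0, 1: 10, 2: 8, 3: 16, 4: 12, 5: 17}
Shortest distance to 4 = 12, path = [0, 1, 4]


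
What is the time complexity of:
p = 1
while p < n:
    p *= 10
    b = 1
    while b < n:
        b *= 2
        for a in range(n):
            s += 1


Per nesting level: O(log n) * O(log n) * O(n) = O(n (log n)^2)
Complexity: O(n (log n)^2)


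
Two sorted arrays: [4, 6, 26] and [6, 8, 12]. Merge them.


Compare heads, take smaller each step.
Merged: [4, 6, 6, 8, 12, 26]


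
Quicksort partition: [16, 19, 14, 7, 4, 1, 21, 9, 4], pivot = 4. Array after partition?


Elements <= 4 go left of pivot.
Result: [4, 1, 4, 7, 16, 19, 21, 9, 14], pivot at index 2


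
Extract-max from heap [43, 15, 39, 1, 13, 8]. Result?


Max = 43
Replace root with last, heapify down
Resulting heap: [39, 15, 8, 1, 13]


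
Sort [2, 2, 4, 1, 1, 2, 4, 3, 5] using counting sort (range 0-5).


Count array: [0, 2, 3, 1, 2, 1]
Reconstruct: [1, 1, 2, 2, 2, 3, 4, 4, 5]


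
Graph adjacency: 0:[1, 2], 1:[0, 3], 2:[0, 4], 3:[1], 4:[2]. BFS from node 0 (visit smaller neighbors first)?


BFS queue: start with [0]
Visit order: [0, 1, 2, 3, 4]


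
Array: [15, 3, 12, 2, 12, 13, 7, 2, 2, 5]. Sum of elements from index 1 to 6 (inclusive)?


Prefix sums: [0, 15, 18, 30, 32, 44, 57, 64, 66, 68, 73]
Sum[1..6] = prefix[7] - prefix[1] = 64 - 15 = 49


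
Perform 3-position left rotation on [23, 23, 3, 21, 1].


Left rotate by 3: [21, 1, 23, 23, 3]


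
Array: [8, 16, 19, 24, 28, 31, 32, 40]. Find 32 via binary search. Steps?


Search for 32:
[0,7] mid=3 arr[3]=24
[4,7] mid=5 arr[5]=31
[6,7] mid=6 arr[6]=32
Total: 3 comparisons


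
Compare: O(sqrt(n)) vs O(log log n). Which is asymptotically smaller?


double-logarithmic grows slower than sublinear
O(log log n) is asymptotically smaller; O(sqrt(n)) grows faster


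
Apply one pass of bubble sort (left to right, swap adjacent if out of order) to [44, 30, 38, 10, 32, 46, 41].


After one pass: [30, 38, 10, 32, 44, 41, 46]


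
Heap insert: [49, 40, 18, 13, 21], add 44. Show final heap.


Append 44: [49, 40, 18, 13, 21, 44]
Bubble up: swap idx 5(44) with idx 2(18)
Result: [49, 40, 44, 13, 21, 18]


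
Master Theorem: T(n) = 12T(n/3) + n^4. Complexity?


a=12, b=3, c=4. log_3(12)=2.262 < c=4. Case 3: O(n^c) = O(n^4)
Complexity: O(n^4)


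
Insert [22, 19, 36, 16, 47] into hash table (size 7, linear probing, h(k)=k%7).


Insertions: 22->slot 1; 19->slot 5; 36->slot 2; 16->slot 3; 47->slot 6
Table: [None, 22, 36, 16, None, 19, 47]


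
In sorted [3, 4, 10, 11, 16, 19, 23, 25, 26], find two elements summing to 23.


Two pointers: lo=0, hi=8
Found pair: (4, 19) summing to 23


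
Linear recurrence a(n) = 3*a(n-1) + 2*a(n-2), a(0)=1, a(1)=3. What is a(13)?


Build bottom-up:
...a(11)=1010295, a(12)=3598219, a(13)=3*3598219+2*1010295=12815247


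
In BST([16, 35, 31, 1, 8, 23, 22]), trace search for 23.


BST root = 16
Search for 23: compare at each node
Path: [16, 35, 31, 23]


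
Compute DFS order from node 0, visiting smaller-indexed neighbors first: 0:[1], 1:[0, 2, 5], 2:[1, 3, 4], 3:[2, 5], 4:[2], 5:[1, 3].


DFS stack-based: start with [0]
Visit order: [0, 1, 2, 3, 5, 4]


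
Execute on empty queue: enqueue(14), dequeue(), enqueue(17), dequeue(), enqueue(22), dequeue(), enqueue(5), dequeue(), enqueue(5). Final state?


enqueue(14) -> [14]
dequeue() returns 14 -> []
enqueue(17) -> [17]
dequeue() returns 17 -> []
enqueue(22) -> [22]
dequeue() returns 22 -> []
enqueue(5) -> [5]
dequeue() returns 5 -> []
enqueue(5) -> [5]
Final queue (front to back): [5]


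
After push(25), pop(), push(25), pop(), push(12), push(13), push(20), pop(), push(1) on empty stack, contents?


push(25) -> [25]
pop() returns 25 -> []
push(25) -> [25]
pop() returns 25 -> []
push(12) -> [12]
push(13) -> [12, 13]
push(20) -> [12, 13, 20]
pop() returns 20 -> [12, 13]
push(1) -> [12, 13, 1]
Final stack (bottom to top): [12, 13, 1]


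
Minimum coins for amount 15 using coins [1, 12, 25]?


dp[0]=0; dp[i]=1+min(dp[i-c] for c in coins)
...dp[10]=10, dp[11]=11, dp[12]=1, dp[13]=2, dp[14]=3, dp[15]=4
Minimum coins for 15 = 4


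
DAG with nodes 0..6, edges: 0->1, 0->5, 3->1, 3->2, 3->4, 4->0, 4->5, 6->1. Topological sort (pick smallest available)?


Kahn's algorithm, process smallest node first
Order: [3, 2, 4, 0, 5, 6, 1]


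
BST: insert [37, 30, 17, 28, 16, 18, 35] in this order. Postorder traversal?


Root = 37; build tree by BST insertion.
Postorder traversal: [16, 18, 28, 17, 35, 30, 37]


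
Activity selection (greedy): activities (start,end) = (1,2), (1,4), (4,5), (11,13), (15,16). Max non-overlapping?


Greedy: pick earliest-ending, then skip overlaps.
Selected (4 activities): [(1, 2), (4, 5), (11, 13), (15, 16)]


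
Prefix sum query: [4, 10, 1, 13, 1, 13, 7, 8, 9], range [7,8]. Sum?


Prefix sums: [0, 4, 14, 15, 28, 29, 42, 49, 57, 66]
Sum[7..8] = prefix[9] - prefix[7] = 66 - 49 = 17


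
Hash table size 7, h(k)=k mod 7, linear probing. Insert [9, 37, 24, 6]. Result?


Insertions: 9->slot 2; 37->slot 3; 24->slot 4; 6->slot 6
Table: [None, None, 9, 37, 24, None, 6]


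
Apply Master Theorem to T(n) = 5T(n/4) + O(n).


a=5, b=4, c=1. log_4(5)=1.161 > c=1. Case 1: O(n^log_b(a)) = O(n^1.161)
Complexity: O(n^1.161)


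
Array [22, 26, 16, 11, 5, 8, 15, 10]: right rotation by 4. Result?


Right rotate by 4: [5, 8, 15, 10, 22, 26, 16, 11]


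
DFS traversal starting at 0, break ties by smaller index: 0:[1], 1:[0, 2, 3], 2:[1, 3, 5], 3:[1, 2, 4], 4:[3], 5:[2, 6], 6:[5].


DFS stack-based: start with [0]
Visit order: [0, 1, 2, 3, 4, 5, 6]


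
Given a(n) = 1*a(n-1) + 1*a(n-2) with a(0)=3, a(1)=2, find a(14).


Build bottom-up:
...a(12)=555, a(13)=898, a(14)=1*898+1*555=1453


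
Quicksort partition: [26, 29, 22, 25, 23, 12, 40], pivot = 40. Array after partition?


Elements <= 40 go left of pivot.
Result: [26, 29, 22, 25, 23, 12, 40], pivot at index 6


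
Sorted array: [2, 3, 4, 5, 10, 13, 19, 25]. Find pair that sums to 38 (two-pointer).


Two pointers: lo=0, hi=7
Found pair: (13, 25) summing to 38


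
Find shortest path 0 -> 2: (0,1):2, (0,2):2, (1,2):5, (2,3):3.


Dijkstra from 0:
Distances: {0: 0, 1: 2, 2: 2, 3: 5}
Shortest distance to 2 = 2, path = [0, 2]


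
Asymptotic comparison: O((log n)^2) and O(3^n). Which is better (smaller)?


polylogarithmic grows slower than exponential (base 3)
O((log n)^2) is asymptotically smaller; O(3^n) grows faster
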